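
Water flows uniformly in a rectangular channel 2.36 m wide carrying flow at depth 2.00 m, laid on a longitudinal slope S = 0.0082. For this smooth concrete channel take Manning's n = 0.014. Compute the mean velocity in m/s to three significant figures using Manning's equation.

A = b·y = 2.36 × 2.00 = 4.720 m²
P = b + 2y = 2.36 + 2×2.00 = 6.360 m
R = A/P = 4.720/6.360 = 0.7421 m
Q = (1/n)·A·R^(2/3)·S^(1/2) = (1/0.014) × 4.720 × 0.7421^(2/3) × 0.0082^(1/2) = 25.03 m³/s
V = Q/A = 25.03/4.720 = 5.302 m/s

5.30 m/s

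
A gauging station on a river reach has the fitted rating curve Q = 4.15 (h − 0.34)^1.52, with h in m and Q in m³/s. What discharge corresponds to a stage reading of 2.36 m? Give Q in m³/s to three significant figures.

Q = 4.15 × (2.36 − 0.34)^1.52 = 4.15 × 2.02^1.52 = 12.08 m³/s

12.1 m³/s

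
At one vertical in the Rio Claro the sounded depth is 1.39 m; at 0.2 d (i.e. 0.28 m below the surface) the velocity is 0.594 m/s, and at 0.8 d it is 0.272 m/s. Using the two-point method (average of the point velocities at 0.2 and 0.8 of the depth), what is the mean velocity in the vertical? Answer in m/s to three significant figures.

v̄ = (0.594 + 0.272) / 2 = 0.4330 m/s

0.433 m/s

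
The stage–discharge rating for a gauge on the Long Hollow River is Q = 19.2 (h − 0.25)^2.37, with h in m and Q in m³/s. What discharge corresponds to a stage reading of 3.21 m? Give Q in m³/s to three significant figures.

Q = 19.2 × (3.21 − 0.25)^2.37 = 19.2 × 2.96^2.37 = 251.3 m³/s

251 m³/s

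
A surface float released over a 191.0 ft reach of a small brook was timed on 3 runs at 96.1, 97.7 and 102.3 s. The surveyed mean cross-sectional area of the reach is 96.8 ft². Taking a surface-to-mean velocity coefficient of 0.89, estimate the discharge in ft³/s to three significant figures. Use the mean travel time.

167 ft³/s

t̄ = (96.1 + 97.7 + 102.3) / 3 = 98.7 s
v_surface = L / t̄ = 191.0 / 98.7 = 1.935 ft/s
v_mean = 0.89 × 1.935 = 1.722 ft/s
Q = A × v_mean = 96.8 × 1.722 = 166.7 ft³/s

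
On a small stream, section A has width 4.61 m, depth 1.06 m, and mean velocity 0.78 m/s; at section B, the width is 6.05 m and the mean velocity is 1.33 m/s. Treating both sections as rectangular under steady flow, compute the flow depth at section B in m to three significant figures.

Q = A₁V₁ = (4.61×1.06) × 0.78 = 3.812 m³/s
d₂ = Q/(b₂ V₂) = 3.812/(6.05×1.33) = 0.4737 m

0.474 m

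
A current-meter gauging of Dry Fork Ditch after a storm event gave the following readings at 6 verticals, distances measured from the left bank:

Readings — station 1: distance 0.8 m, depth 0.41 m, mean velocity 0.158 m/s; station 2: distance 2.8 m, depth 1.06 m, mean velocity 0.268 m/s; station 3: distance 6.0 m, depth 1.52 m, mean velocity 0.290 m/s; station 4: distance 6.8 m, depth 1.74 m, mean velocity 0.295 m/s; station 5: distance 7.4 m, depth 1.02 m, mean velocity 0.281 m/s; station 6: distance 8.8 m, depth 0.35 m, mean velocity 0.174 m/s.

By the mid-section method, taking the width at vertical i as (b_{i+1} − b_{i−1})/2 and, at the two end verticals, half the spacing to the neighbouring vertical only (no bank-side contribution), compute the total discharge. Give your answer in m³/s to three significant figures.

w_1 = (2.8 − 0.8)/2 = 1 m; q_1 = 0.158 × 0.41 × 1 = 0.06478 m³/s
w_2 = (6.0 − 0.8)/2 = 2.6 m; q_2 = 0.268 × 1.06 × 2.6 = 0.7386 m³/s
w_3 = (6.8 − 2.8)/2 = 2 m; q_3 = 0.290 × 1.52 × 2 = 0.8816 m³/s
w_4 = (7.4 − 6.0)/2 = 0.7 m; q_4 = 0.295 × 1.74 × 0.7 = 0.3593 m³/s
w_5 = (8.8 − 6.8)/2 = 1 m; q_5 = 0.281 × 1.02 × 1 = 0.2866 m³/s
w_6 = (8.8 − 7.4)/2 = 0.7 m; q_6 = 0.174 × 0.35 × 0.7 = 0.04263 m³/s
Q = Σ qᵢ = 2.374 m³/s

2.37 m³/s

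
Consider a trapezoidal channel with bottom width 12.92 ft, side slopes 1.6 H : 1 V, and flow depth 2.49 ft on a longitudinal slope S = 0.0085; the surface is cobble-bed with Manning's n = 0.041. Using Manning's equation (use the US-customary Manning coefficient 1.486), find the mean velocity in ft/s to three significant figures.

A = (b + z·y)·y = (12.92 + 1.6×2.49)×2.49 = 42.09 ft²
P = b + 2y√(1+z²) = 12.92 + 2×2.49×√(1+1.6²) = 22.32 ft
R = A/P = 42.09/22.32 = 1.886 ft
Q = (1.486/n)·A·R^(2/3)·S^(1/2) = (1.486/0.041) × 42.09 × 1.886^(2/3) × 0.0085^(1/2) = 214.7 ft³/s
V = Q/A = 214.7/42.09 = 5.101 ft/s

5.10 ft/s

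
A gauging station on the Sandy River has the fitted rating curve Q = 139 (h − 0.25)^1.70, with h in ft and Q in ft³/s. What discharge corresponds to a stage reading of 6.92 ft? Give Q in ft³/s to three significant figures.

3500 ft³/s

Q = 139 × (6.92 − 0.25)^1.70 = 139 × 6.67^1.70 = 3500 ft³/s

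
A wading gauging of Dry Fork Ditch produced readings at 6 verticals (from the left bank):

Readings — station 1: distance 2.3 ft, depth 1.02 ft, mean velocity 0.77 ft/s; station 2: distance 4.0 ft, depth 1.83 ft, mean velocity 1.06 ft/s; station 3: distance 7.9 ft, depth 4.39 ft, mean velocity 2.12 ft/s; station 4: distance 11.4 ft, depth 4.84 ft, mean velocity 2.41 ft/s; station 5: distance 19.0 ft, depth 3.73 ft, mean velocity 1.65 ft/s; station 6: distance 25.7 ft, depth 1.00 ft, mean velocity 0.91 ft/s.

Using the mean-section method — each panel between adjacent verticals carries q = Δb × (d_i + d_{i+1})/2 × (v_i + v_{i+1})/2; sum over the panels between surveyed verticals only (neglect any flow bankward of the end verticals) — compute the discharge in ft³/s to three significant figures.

Panel 1-2: Δb = 1.7 ft, d̄ = (1.02+1.83)/2 = 1.425, v̄ = (0.77+1.06)/2 = 0.915 → q = 1.7×1.425×0.915 = 2.217 ft³/s
Panel 2-3: Δb = 3.9 ft, d̄ = (1.83+4.39)/2 = 3.11, v̄ = (1.06+2.12)/2 = 1.59 → q = 3.9×3.11×1.59 = 19.29 ft³/s
Panel 3-4: Δb = 3.5 ft, d̄ = (4.39+4.84)/2 = 4.615, v̄ = (2.12+2.41)/2 = 2.265 → q = 3.5×4.615×2.265 = 36.59 ft³/s
Panel 4-5: Δb = 7.6 ft, d̄ = (4.84+3.73)/2 = 4.285, v̄ = (2.41+1.65)/2 = 2.03 → q = 7.6×4.285×2.03 = 66.11 ft³/s
Panel 5-6: Δb = 6.7 ft, d̄ = (3.73+1.00)/2 = 2.365, v̄ = (1.65+0.91)/2 = 1.28 → q = 6.7×2.365×1.28 = 20.28 ft³/s
Q = Σ q = 144.5 ft³/s

144 ft³/s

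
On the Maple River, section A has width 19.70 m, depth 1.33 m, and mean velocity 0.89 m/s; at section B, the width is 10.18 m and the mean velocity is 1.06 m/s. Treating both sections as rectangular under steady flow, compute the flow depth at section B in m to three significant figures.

2.16 m

Q = A₁V₁ = (19.70×1.33) × 0.89 = 23.32 m³/s
d₂ = Q/(b₂ V₂) = 23.32/(10.18×1.06) = 2.161 m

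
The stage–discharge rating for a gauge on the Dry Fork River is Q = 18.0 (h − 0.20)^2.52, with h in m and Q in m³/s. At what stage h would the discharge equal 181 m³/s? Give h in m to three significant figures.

h − h₀ = (Q/C)^(1/b) = (181/18.0)^(1/2.52) = 2.499 m
h = 0.20 + 2.499 = 2.699 m

2.70 m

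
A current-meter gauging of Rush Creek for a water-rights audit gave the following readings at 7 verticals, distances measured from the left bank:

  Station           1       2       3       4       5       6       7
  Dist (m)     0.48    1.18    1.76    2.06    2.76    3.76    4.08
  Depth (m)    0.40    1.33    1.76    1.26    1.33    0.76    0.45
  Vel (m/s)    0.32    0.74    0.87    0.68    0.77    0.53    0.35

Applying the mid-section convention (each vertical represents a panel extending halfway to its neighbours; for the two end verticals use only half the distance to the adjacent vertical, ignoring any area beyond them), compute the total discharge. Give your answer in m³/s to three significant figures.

2.94 m³/s

w_1 = (1.18 − 0.48)/2 = 0.35 m; q_1 = 0.32 × 0.40 × 0.35 = 0.04480 m³/s
w_2 = (1.76 − 0.48)/2 = 0.64 m; q_2 = 0.74 × 1.33 × 0.64 = 0.6299 m³/s
w_3 = (2.06 − 1.18)/2 = 0.44 m; q_3 = 0.87 × 1.76 × 0.44 = 0.6737 m³/s
w_4 = (2.76 − 1.76)/2 = 0.5 m; q_4 = 0.68 × 1.26 × 0.5 = 0.4284 m³/s
w_5 = (3.76 − 2.06)/2 = 0.85 m; q_5 = 0.77 × 1.33 × 0.85 = 0.8705 m³/s
w_6 = (4.08 − 2.76)/2 = 0.66 m; q_6 = 0.53 × 0.76 × 0.66 = 0.2658 m³/s
w_7 = (4.08 − 3.76)/2 = 0.16 m; q_7 = 0.35 × 0.45 × 0.16 = 0.02520 m³/s
Q = Σ qᵢ = 2.938 m³/s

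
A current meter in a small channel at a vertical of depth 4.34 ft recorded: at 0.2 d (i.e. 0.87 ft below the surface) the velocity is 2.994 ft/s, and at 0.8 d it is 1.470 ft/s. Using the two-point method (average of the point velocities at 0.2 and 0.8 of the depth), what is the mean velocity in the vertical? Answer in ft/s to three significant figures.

v̄ = (2.994 + 1.470) / 2 = 2.232 ft/s

2.23 ft/s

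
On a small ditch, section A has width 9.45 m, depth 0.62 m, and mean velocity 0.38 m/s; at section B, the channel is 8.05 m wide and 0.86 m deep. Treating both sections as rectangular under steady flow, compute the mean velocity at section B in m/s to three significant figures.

Q = A₁V₁ = (9.45×0.62) × 0.38 = 2.226 m³/s
A₂ = 8.05 × 0.86 = 6.923 m²
V₂ = Q/A₂ = 2.226/6.923 = 0.3216 m/s

0.322 m/s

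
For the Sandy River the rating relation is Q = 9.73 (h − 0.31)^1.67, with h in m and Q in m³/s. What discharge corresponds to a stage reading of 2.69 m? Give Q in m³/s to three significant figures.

41.4 m³/s

Q = 9.73 × (2.69 − 0.31)^1.67 = 9.73 × 2.38^1.67 = 41.40 m³/s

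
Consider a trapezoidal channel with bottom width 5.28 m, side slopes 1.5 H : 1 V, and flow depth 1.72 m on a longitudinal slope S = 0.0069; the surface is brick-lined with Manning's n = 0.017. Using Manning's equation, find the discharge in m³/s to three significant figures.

A = (b + z·y)·y = (5.28 + 1.5×1.72)×1.72 = 13.52 m²
P = b + 2y√(1+z²) = 5.28 + 2×1.72×√(1+1.5²) = 11.48 m
R = A/P = 13.52/11.48 = 1.177 m
Q = (1/n)·A·R^(2/3)·S^(1/2) = (1/0.017) × 13.52 × 1.177^(2/3) × 0.0069^(1/2) = 73.66 m³/s

73.7 m³/s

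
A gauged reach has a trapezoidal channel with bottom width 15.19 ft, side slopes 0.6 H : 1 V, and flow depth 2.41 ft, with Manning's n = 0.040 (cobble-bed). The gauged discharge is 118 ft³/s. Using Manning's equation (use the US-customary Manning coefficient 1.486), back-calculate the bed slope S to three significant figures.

0.00262

A = (b + z·y)·y = (15.19 + 0.6×2.41)×2.41 = 40.09 ft²
P = b + 2y√(1+z²) = 15.19 + 2×2.41×√(1+0.6²) = 20.81 ft
R = A/P = 40.09/20.81 = 1.927 ft
S = (Q·n / (1.486·A·R^(2/3)))² = (118×0.040 / (1.486×40.09×1.548))² = 0.002618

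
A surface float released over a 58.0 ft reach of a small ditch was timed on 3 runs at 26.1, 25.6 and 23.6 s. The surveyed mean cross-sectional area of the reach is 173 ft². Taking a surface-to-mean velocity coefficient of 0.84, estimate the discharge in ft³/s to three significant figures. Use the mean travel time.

336 ft³/s

t̄ = (26.1 + 25.6 + 23.6) / 3 = 25.1 s
v_surface = L / t̄ = 58.0 / 25.1 = 2.311 ft/s
v_mean = 0.84 × 2.311 = 1.941 ft/s
Q = A × v_mean = 173 × 1.941 = 335.8 ft³/s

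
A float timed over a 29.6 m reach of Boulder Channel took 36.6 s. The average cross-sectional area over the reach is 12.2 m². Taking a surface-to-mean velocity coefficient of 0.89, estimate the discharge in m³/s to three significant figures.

8.78 m³/s

v_surface = L / t̄ = 29.6 / 36.6 = 0.8087 m/s
v_mean = 0.89 × 0.8087 = 0.7198 m/s
Q = A × v_mean = 12.2 × 0.7198 = 8.781 m³/s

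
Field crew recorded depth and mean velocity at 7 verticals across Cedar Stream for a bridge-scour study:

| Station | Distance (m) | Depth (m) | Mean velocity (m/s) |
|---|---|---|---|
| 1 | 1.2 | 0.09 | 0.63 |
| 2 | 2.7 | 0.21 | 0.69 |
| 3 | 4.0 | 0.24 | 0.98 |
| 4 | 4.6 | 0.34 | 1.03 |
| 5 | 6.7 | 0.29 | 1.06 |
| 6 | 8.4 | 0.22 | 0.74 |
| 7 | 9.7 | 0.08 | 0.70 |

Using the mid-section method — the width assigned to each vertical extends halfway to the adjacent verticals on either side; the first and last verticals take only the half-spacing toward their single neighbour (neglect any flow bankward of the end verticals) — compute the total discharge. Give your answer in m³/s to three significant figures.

w_1 = (2.7 − 1.2)/2 = 0.75 m; q_1 = 0.63 × 0.09 × 0.75 = 0.04253 m³/s
w_2 = (4.0 − 1.2)/2 = 1.4 m; q_2 = 0.69 × 0.21 × 1.4 = 0.2029 m³/s
w_3 = (4.6 − 2.7)/2 = 0.95 m; q_3 = 0.98 × 0.24 × 0.95 = 0.2234 m³/s
w_4 = (6.7 − 4.0)/2 = 1.35 m; q_4 = 1.03 × 0.34 × 1.35 = 0.4728 m³/s
w_5 = (8.4 − 4.6)/2 = 1.9 m; q_5 = 1.06 × 0.29 × 1.9 = 0.5841 m³/s
w_6 = (9.7 − 6.7)/2 = 1.5 m; q_6 = 0.74 × 0.22 × 1.5 = 0.2442 m³/s
w_7 = (9.7 − 8.4)/2 = 0.65 m; q_7 = 0.70 × 0.08 × 0.65 = 0.03640 m³/s
Q = Σ qᵢ = 1.806 m³/s

1.81 m³/s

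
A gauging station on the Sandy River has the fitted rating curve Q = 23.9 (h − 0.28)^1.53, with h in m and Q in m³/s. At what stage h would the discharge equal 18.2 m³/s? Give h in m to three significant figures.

h − h₀ = (Q/C)^(1/b) = (18.2/23.9)^(1/1.53) = 0.8369 m
h = 0.28 + 0.8369 = 1.117 m

1.12 m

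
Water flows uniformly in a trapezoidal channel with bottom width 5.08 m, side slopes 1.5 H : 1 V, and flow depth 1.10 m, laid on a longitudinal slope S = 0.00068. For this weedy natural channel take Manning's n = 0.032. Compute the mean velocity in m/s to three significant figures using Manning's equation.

A = (b + z·y)·y = (5.08 + 1.5×1.10)×1.10 = 7.403 m²
P = b + 2y√(1+z²) = 5.08 + 2×1.10×√(1+1.5²) = 9.046 m
R = A/P = 7.403/9.046 = 0.8184 m
Q = (1/n)·A·R^(2/3)·S^(1/2) = (1/0.032) × 7.403 × 0.8184^(2/3) × 0.00068^(1/2) = 5.278 m³/s
V = Q/A = 5.278/7.403 = 0.7130 m/s

0.713 m/s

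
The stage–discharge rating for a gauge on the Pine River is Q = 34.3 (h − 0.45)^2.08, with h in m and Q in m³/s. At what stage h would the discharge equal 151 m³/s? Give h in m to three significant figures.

h − h₀ = (Q/C)^(1/b) = (151/34.3)^(1/2.08) = 2.039 m
h = 0.45 + 2.039 = 2.489 m

2.49 m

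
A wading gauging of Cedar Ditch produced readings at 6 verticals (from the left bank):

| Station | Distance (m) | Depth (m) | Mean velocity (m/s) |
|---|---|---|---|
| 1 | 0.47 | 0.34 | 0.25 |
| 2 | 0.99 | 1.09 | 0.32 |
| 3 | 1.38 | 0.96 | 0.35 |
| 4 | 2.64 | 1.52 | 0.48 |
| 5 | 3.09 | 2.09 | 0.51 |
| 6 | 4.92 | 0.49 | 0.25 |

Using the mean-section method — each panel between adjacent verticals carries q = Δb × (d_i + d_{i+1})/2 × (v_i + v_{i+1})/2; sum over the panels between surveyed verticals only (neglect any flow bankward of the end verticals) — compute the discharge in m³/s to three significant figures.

2.19 m³/s

Panel 1-2: Δb = 0.52 m, d̄ = (0.34+1.09)/2 = 0.715, v̄ = (0.25+0.32)/2 = 0.285 → q = 0.52×0.715×0.285 = 0.1060 m³/s
Panel 2-3: Δb = 0.39 m, d̄ = (1.09+0.96)/2 = 1.025, v̄ = (0.32+0.35)/2 = 0.335 → q = 0.39×1.025×0.335 = 0.1339 m³/s
Panel 3-4: Δb = 1.26 m, d̄ = (0.96+1.52)/2 = 1.24, v̄ = (0.35+0.48)/2 = 0.415 → q = 1.26×1.24×0.415 = 0.6484 m³/s
Panel 4-5: Δb = 0.45 m, d̄ = (1.52+2.09)/2 = 1.805, v̄ = (0.48+0.51)/2 = 0.495 → q = 0.45×1.805×0.495 = 0.4021 m³/s
Panel 5-6: Δb = 1.83 m, d̄ = (2.09+0.49)/2 = 1.29, v̄ = (0.51+0.25)/2 = 0.38 → q = 1.83×1.29×0.38 = 0.8971 m³/s
Q = Σ q = 2.187 m³/s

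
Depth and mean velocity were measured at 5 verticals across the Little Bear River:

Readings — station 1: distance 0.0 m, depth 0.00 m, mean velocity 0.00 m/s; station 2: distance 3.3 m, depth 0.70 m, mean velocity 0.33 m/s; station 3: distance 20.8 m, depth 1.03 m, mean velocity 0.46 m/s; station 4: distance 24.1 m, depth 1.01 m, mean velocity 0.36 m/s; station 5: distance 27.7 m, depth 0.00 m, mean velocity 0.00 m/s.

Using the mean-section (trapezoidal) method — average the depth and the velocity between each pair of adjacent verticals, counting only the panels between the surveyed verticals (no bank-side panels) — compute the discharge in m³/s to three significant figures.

Panel 1-2: Δb = 3.3 m, d̄ = (0.00+0.70)/2 = 0.35, v̄ = (0.00+0.33)/2 = 0.165 → q = 3.3×0.35×0.165 = 0.1906 m³/s
Panel 2-3: Δb = 17.5 m, d̄ = (0.70+1.03)/2 = 0.865, v̄ = (0.33+0.46)/2 = 0.395 → q = 17.5×0.865×0.395 = 5.979 m³/s
Panel 3-4: Δb = 3.3 m, d̄ = (1.03+1.01)/2 = 1.02, v̄ = (0.46+0.36)/2 = 0.41 → q = 3.3×1.02×0.41 = 1.380 m³/s
Panel 4-5: Δb = 3.6 m, d̄ = (1.01+0.00)/2 = 0.505, v̄ = (0.36+0.00)/2 = 0.18 → q = 3.6×0.505×0.18 = 0.3272 m³/s
Q = Σ q = 7.877 m³/s

7.88 m³/s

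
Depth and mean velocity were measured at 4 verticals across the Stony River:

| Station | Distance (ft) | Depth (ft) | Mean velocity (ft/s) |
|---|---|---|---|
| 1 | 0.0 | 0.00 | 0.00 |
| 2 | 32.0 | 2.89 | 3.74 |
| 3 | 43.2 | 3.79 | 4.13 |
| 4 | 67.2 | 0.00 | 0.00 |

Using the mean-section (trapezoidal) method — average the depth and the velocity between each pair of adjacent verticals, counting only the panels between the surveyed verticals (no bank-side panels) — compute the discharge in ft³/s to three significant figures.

Panel 1-2: Δb = 32 ft, d̄ = (0.00+2.89)/2 = 1.445, v̄ = (0.00+3.74)/2 = 1.87 → q = 32×1.445×1.87 = 86.47 ft³/s
Panel 2-3: Δb = 11.2 ft, d̄ = (2.89+3.79)/2 = 3.34, v̄ = (3.74+4.13)/2 = 3.935 → q = 11.2×3.34×3.935 = 147.2 ft³/s
Panel 3-4: Δb = 24 ft, d̄ = (3.79+0.00)/2 = 1.895, v̄ = (4.13+0.00)/2 = 2.065 → q = 24×1.895×2.065 = 93.92 ft³/s
Q = Σ q = 327.6 ft³/s

328 ft³/s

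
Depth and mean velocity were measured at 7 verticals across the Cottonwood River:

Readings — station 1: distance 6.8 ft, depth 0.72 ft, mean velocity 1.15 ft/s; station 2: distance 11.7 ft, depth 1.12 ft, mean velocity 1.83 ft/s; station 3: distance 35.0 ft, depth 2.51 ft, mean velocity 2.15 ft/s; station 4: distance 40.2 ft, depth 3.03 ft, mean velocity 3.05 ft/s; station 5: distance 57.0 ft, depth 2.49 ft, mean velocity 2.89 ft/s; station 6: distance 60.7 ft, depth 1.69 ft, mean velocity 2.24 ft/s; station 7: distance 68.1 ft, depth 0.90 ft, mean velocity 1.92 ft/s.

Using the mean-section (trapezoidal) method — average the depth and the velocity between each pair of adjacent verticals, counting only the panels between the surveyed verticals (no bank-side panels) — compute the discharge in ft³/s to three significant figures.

Panel 1-2: Δb = 4.9 ft, d̄ = (0.72+1.12)/2 = 0.92, v̄ = (1.15+1.83)/2 = 1.49 → q = 4.9×0.92×1.49 = 6.717 ft³/s
Panel 2-3: Δb = 23.3 ft, d̄ = (1.12+2.51)/2 = 1.815, v̄ = (1.83+2.15)/2 = 1.99 → q = 23.3×1.815×1.99 = 84.16 ft³/s
Panel 3-4: Δb = 5.2 ft, d̄ = (2.51+3.03)/2 = 2.77, v̄ = (2.15+3.05)/2 = 2.6 → q = 5.2×2.77×2.6 = 37.45 ft³/s
Panel 4-5: Δb = 16.8 ft, d̄ = (3.03+2.49)/2 = 2.76, v̄ = (3.05+2.89)/2 = 2.97 → q = 16.8×2.76×2.97 = 137.7 ft³/s
Panel 5-6: Δb = 3.7 ft, d̄ = (2.49+1.69)/2 = 2.09, v̄ = (2.89+2.24)/2 = 2.565 → q = 3.7×2.09×2.565 = 19.84 ft³/s
Panel 6-7: Δb = 7.4 ft, d̄ = (1.69+0.90)/2 = 1.295, v̄ = (2.24+1.92)/2 = 2.08 → q = 7.4×1.295×2.08 = 19.93 ft³/s
Q = Σ q = 305.8 ft³/s

306 ft³/s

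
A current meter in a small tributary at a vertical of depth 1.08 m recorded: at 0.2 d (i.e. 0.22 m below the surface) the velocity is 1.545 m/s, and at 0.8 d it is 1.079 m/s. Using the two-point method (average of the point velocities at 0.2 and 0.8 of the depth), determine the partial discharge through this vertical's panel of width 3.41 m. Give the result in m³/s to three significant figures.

4.83 m³/s

v̄ = (1.545 + 1.079) / 2 = 1.312 m/s
q = v̄ × d × w = 1.312 × 1.08 × 3.41 = 4.832 m³/s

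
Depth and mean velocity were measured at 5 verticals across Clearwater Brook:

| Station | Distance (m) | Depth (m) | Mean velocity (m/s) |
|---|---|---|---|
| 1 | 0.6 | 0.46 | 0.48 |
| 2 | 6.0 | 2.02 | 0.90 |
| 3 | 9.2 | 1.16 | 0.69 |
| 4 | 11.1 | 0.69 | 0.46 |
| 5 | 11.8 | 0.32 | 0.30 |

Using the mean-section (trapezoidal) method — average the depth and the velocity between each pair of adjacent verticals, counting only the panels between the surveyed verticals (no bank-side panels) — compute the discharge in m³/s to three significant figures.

9.81 m³/s

Panel 1-2: Δb = 5.4 m, d̄ = (0.46+2.02)/2 = 1.24, v̄ = (0.48+0.90)/2 = 0.69 → q = 5.4×1.24×0.69 = 4.620 m³/s
Panel 2-3: Δb = 3.2 m, d̄ = (2.02+1.16)/2 = 1.59, v̄ = (0.90+0.69)/2 = 0.795 → q = 3.2×1.59×0.795 = 4.045 m³/s
Panel 3-4: Δb = 1.9 m, d̄ = (1.16+0.69)/2 = 0.925, v̄ = (0.69+0.46)/2 = 0.575 → q = 1.9×0.925×0.575 = 1.011 m³/s
Panel 4-5: Δb = 0.7 m, d̄ = (0.69+0.32)/2 = 0.505, v̄ = (0.46+0.30)/2 = 0.38 → q = 0.7×0.505×0.38 = 0.1343 m³/s
Q = Σ q = 9.810 m³/s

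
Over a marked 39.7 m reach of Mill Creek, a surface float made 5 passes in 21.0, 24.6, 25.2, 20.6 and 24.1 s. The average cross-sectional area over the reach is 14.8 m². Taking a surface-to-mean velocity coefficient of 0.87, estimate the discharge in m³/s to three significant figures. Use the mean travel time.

22.1 m³/s

t̄ = (21.0 + 24.6 + 25.2 + 20.6 + 24.1) / 5 = 23.1 s
v_surface = L / t̄ = 39.7 / 23.1 = 1.719 m/s
v_mean = 0.87 × 1.719 = 1.495 m/s
Q = A × v_mean = 14.8 × 1.495 = 22.13 m³/s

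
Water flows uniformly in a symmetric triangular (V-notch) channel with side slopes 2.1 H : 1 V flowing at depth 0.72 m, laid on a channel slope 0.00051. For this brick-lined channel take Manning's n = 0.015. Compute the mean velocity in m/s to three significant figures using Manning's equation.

0.712 m/s

A = z·y² = 2.1×0.72² = 1.089 m²
P = 2y√(1+z²) = 2×0.72×√(1+2.1²) = 3.349 m
R = A/P = 1.089/3.349 = 0.3250 m
Q = (1/n)·A·R^(2/3)·S^(1/2) = (1/0.015) × 1.089 × 0.3250^(2/3) × 0.00051^(1/2) = 0.7748 m³/s
V = Q/A = 0.7748/1.089 = 0.7117 m/s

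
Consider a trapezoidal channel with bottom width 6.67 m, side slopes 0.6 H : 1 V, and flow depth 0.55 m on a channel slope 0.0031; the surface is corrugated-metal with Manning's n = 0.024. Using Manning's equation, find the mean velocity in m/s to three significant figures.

1.43 m/s

A = (b + z·y)·y = (6.67 + 0.6×0.55)×0.55 = 3.850 m²
P = b + 2y√(1+z²) = 6.67 + 2×0.55×√(1+0.6²) = 7.953 m
R = A/P = 3.850/7.953 = 0.4841 m
Q = (1/n)·A·R^(2/3)·S^(1/2) = (1/0.024) × 3.850 × 0.4841^(2/3) × 0.0031^(1/2) = 5.507 m³/s
V = Q/A = 5.507/3.850 = 1.430 m/s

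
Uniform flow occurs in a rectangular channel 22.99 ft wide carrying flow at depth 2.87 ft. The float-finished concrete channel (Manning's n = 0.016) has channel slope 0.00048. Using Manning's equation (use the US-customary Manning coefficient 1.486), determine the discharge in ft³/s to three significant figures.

A = b·y = 22.99 × 2.87 = 65.98 ft²
P = b + 2y = 22.99 + 2×2.87 = 28.73 ft
R = A/P = 65.98/28.73 = 2.297 ft
Q = (1.486/n)·A·R^(2/3)·S^(1/2) = (1.486/0.016) × 65.98 × 2.297^(2/3) × 0.00048^(1/2) = 233.7 ft³/s

234 ft³/s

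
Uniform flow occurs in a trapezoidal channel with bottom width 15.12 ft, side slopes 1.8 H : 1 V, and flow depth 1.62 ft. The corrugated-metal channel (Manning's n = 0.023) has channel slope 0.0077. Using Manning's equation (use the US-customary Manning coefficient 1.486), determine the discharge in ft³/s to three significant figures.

201 ft³/s

A = (b + z·y)·y = (15.12 + 1.8×1.62)×1.62 = 29.22 ft²
P = b + 2y√(1+z²) = 15.12 + 2×1.62×√(1+1.8²) = 21.79 ft
R = A/P = 29.22/21.79 = 1.341 ft
Q = (1.486/n)·A·R^(2/3)·S^(1/2) = (1.486/0.023) × 29.22 × 1.341^(2/3) × 0.0077^(1/2) = 201.4 ft³/s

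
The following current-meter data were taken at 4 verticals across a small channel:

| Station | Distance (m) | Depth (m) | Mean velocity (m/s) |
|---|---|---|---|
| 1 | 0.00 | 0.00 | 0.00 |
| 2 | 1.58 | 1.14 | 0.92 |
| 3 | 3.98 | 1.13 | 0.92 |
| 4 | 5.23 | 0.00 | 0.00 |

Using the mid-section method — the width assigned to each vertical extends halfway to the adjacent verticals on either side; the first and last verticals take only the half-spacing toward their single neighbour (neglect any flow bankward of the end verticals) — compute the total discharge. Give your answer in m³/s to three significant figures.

3.98 m³/s

w_2 = (3.98 − 0.00)/2 = 1.99 m; q_2 = 0.92 × 1.14 × 1.99 = 2.087 m³/s
w_3 = (5.23 − 1.58)/2 = 1.825 m; q_3 = 0.92 × 1.13 × 1.825 = 1.897 m³/s
Stations 1, 4 contribute zero (depth or velocity is 0).
Q = Σ qᵢ = 3.984 m³/s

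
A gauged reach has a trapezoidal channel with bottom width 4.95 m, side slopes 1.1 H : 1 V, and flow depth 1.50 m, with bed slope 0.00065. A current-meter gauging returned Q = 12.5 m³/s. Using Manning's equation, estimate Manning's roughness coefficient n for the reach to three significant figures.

0.0209

A = (b + z·y)·y = (4.95 + 1.1×1.50)×1.50 = 9.900 m²
P = b + 2y√(1+z²) = 4.95 + 2×1.50×√(1+1.1²) = 9.410 m
R = A/P = 9.900/9.410 = 1.052 m
n = (1/Q)·A·R^(2/3)·S^(1/2) = (1/12.5) × 9.900 × 1.034 × 0.02550 = 0.02089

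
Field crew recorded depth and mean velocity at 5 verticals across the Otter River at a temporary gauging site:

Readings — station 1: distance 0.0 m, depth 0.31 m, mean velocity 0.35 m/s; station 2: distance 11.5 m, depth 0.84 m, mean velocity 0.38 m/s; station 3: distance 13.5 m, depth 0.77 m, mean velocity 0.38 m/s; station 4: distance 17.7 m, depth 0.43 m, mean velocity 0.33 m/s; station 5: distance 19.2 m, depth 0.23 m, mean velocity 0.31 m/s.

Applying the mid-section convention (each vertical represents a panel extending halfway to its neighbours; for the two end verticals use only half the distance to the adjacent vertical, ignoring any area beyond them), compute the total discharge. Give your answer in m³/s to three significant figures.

4.14 m³/s

w_1 = (11.5 − 0.0)/2 = 5.75 m; q_1 = 0.35 × 0.31 × 5.75 = 0.6239 m³/s
w_2 = (13.5 − 0.0)/2 = 6.75 m; q_2 = 0.38 × 0.84 × 6.75 = 2.155 m³/s
w_3 = (17.7 − 11.5)/2 = 3.1 m; q_3 = 0.38 × 0.77 × 3.1 = 0.9071 m³/s
w_4 = (19.2 − 13.5)/2 = 2.85 m; q_4 = 0.33 × 0.43 × 2.85 = 0.4044 m³/s
w_5 = (19.2 − 17.7)/2 = 0.75 m; q_5 = 0.31 × 0.23 × 0.75 = 0.05348 m³/s
Q = Σ qᵢ = 4.143 m³/s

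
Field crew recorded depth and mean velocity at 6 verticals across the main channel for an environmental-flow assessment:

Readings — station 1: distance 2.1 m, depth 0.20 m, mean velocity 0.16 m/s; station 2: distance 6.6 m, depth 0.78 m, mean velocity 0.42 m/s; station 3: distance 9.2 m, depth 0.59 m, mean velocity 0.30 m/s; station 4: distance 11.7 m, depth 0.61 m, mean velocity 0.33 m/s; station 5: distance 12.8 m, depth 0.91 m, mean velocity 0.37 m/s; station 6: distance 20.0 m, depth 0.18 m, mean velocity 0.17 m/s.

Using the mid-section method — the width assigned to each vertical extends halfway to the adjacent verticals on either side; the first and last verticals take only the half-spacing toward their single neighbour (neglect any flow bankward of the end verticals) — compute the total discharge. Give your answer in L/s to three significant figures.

3560 L/s

w_1 = (6.6 − 2.1)/2 = 2.25 m; q_1 = 0.16 × 0.20 × 2.25 = 0.07200 m³/s
w_2 = (9.2 − 2.1)/2 = 3.55 m; q_2 = 0.42 × 0.78 × 3.55 = 1.163 m³/s
w_3 = (11.7 − 6.6)/2 = 2.55 m; q_3 = 0.30 × 0.59 × 2.55 = 0.4514 m³/s
w_4 = (12.8 − 9.2)/2 = 1.8 m; q_4 = 0.33 × 0.61 × 1.8 = 0.3623 m³/s
w_5 = (20.0 − 11.7)/2 = 4.15 m; q_5 = 0.37 × 0.91 × 4.15 = 1.397 m³/s
w_6 = (20.0 − 12.8)/2 = 3.6 m; q_6 = 0.17 × 0.18 × 3.6 = 0.1102 m³/s
Q = Σ qᵢ = 3.556 m³/s
= 3.556 × 1000 = 3556 L/s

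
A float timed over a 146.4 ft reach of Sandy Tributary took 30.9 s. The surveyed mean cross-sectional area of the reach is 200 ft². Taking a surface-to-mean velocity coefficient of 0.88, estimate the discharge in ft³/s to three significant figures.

v_surface = L / t̄ = 146.4 / 30.9 = 4.738 ft/s
v_mean = 0.88 × 4.738 = 4.169 ft/s
Q = A × v_mean = 200 × 4.169 = 833.9 ft³/s

834 ft³/s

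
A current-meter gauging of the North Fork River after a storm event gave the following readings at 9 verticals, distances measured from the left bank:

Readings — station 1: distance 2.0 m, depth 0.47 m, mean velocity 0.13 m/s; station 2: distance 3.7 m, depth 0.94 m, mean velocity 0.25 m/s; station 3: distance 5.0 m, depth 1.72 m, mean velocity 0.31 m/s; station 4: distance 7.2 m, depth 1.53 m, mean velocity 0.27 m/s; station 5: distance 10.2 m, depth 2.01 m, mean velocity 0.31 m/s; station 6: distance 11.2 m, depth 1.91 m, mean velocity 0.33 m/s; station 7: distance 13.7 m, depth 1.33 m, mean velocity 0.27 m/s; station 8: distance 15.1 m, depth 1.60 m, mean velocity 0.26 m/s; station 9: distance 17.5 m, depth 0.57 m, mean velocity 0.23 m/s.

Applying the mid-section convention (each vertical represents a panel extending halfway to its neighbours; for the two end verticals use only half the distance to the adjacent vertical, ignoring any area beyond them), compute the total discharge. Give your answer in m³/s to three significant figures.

6.41 m³/s

w_1 = (3.7 − 2.0)/2 = 0.85 m; q_1 = 0.13 × 0.47 × 0.85 = 0.05194 m³/s
w_2 = (5.0 − 2.0)/2 = 1.5 m; q_2 = 0.25 × 0.94 × 1.5 = 0.3525 m³/s
w_3 = (7.2 − 3.7)/2 = 1.75 m; q_3 = 0.31 × 1.72 × 1.75 = 0.9331 m³/s
w_4 = (10.2 − 5.0)/2 = 2.6 m; q_4 = 0.27 × 1.53 × 2.6 = 1.074 m³/s
w_5 = (11.2 − 7.2)/2 = 2 m; q_5 = 0.31 × 2.01 × 2 = 1.246 m³/s
w_6 = (13.7 − 10.2)/2 = 1.75 m; q_6 = 0.33 × 1.91 × 1.75 = 1.103 m³/s
w_7 = (15.1 − 11.2)/2 = 1.95 m; q_7 = 0.27 × 1.33 × 1.95 = 0.7002 m³/s
w_8 = (17.5 − 13.7)/2 = 1.9 m; q_8 = 0.26 × 1.60 × 1.9 = 0.7904 m³/s
w_9 = (17.5 − 15.1)/2 = 1.2 m; q_9 = 0.23 × 0.57 × 1.2 = 0.1573 m³/s
Q = Σ qᵢ = 6.409 m³/s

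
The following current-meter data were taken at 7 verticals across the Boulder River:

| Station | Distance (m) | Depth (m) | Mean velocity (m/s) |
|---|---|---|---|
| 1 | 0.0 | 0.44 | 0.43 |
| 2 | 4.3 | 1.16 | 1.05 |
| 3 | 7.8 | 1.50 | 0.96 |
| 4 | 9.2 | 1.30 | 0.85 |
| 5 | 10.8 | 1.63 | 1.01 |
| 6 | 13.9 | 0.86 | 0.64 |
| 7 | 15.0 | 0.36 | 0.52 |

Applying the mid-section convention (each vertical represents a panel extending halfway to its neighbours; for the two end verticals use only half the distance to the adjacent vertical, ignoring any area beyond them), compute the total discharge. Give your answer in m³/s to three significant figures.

w_1 = (4.3 − 0.0)/2 = 2.15 m; q_1 = 0.43 × 0.44 × 2.15 = 0.4068 m³/s
w_2 = (7.8 − 0.0)/2 = 3.9 m; q_2 = 1.05 × 1.16 × 3.9 = 4.750 m³/s
w_3 = (9.2 − 4.3)/2 = 2.45 m; q_3 = 0.96 × 1.50 × 2.45 = 3.528 m³/s
w_4 = (10.8 − 7.8)/2 = 1.5 m; q_4 = 0.85 × 1.30 × 1.5 = 1.658 m³/s
w_5 = (13.9 − 9.2)/2 = 2.35 m; q_5 = 1.01 × 1.63 × 2.35 = 3.869 m³/s
w_6 = (15.0 − 10.8)/2 = 2.1 m; q_6 = 0.64 × 0.86 × 2.1 = 1.156 m³/s
w_7 = (15.0 − 13.9)/2 = 0.55 m; q_7 = 0.52 × 0.36 × 0.55 = 0.1030 m³/s
Q = Σ qᵢ = 15.47 m³/s

15.5 m³/s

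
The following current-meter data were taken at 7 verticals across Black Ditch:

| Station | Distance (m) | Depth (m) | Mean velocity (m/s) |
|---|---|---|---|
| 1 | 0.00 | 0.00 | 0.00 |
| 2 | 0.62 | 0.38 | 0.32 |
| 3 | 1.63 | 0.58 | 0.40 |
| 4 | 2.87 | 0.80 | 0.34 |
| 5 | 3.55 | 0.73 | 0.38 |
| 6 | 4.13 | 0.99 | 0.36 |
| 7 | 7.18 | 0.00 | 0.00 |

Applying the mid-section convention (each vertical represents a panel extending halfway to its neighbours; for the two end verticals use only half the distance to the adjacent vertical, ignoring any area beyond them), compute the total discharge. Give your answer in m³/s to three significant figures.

w_2 = (1.63 − 0.00)/2 = 0.815 m; q_2 = 0.32 × 0.38 × 0.815 = 0.09910 m³/s
w_3 = (2.87 − 0.62)/2 = 1.125 m; q_3 = 0.40 × 0.58 × 1.125 = 0.2610 m³/s
w_4 = (3.55 − 1.63)/2 = 0.96 m; q_4 = 0.34 × 0.80 × 0.96 = 0.2611 m³/s
w_5 = (4.13 − 2.87)/2 = 0.63 m; q_5 = 0.38 × 0.73 × 0.63 = 0.1748 m³/s
w_6 = (7.18 − 3.55)/2 = 1.815 m; q_6 = 0.36 × 0.99 × 1.815 = 0.6469 m³/s
Stations 1, 7 contribute zero (depth or velocity is 0).
Q = Σ qᵢ = 1.443 m³/s

1.44 m³/s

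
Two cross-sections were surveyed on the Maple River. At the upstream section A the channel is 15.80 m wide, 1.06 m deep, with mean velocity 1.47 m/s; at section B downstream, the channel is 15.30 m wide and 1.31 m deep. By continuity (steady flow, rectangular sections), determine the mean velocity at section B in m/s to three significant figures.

Q = A₁V₁ = (15.80×1.06) × 1.47 = 24.62 m³/s
A₂ = 15.30 × 1.31 = 20.04 m²
V₂ = Q/A₂ = 24.62/20.04 = 1.228 m/s

1.23 m/s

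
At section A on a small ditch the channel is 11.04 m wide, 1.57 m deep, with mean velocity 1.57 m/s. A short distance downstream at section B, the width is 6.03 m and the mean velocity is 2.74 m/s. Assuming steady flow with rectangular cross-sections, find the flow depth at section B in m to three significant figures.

Q = A₁V₁ = (11.04×1.57) × 1.57 = 27.21 m³/s
d₂ = Q/(b₂ V₂) = 27.21/(6.03×2.74) = 1.647 m

1.65 m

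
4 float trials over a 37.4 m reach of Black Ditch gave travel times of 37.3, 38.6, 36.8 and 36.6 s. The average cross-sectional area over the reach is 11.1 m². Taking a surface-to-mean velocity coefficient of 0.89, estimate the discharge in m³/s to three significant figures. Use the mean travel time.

9.90 m³/s

t̄ = (37.3 + 38.6 + 36.8 + 36.6) / 4 = 37.325 s
v_surface = L / t̄ = 37.4 / 37.325 = 1.002 m/s
v_mean = 0.89 × 1.002 = 0.8918 m/s
Q = A × v_mean = 11.1 × 0.8918 = 9.899 m³/s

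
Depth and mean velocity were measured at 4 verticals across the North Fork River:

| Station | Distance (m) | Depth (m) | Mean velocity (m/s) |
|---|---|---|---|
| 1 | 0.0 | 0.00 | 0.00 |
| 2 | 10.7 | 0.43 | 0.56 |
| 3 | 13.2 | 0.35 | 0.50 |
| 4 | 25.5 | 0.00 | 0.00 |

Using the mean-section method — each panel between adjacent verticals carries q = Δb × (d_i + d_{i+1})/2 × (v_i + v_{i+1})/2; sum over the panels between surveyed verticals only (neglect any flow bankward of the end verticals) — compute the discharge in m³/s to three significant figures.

1.70 m³/s

Panel 1-2: Δb = 10.7 m, d̄ = (0.00+0.43)/2 = 0.215, v̄ = (0.00+0.56)/2 = 0.28 → q = 10.7×0.215×0.28 = 0.6441 m³/s
Panel 2-3: Δb = 2.5 m, d̄ = (0.43+0.35)/2 = 0.39, v̄ = (0.56+0.50)/2 = 0.53 → q = 2.5×0.39×0.53 = 0.5168 m³/s
Panel 3-4: Δb = 12.3 m, d̄ = (0.35+0.00)/2 = 0.175, v̄ = (0.50+0.00)/2 = 0.25 → q = 12.3×0.175×0.25 = 0.5381 m³/s
Q = Σ q = 1.699 m³/s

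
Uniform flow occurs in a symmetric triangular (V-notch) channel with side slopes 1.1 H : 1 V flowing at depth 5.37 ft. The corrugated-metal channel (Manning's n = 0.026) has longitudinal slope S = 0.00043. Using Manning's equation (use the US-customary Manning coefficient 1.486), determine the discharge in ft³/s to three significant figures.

59.4 ft³/s

A = z·y² = 1.1×5.37² = 31.72 ft²
P = 2y√(1+z²) = 2×5.37×√(1+1.1²) = 15.97 ft
R = A/P = 31.72/15.97 = 1.987 ft
Q = (1.486/n)·A·R^(2/3)·S^(1/2) = (1.486/0.026) × 31.72 × 1.987^(2/3) × 0.00043^(1/2) = 59.41 ft³/s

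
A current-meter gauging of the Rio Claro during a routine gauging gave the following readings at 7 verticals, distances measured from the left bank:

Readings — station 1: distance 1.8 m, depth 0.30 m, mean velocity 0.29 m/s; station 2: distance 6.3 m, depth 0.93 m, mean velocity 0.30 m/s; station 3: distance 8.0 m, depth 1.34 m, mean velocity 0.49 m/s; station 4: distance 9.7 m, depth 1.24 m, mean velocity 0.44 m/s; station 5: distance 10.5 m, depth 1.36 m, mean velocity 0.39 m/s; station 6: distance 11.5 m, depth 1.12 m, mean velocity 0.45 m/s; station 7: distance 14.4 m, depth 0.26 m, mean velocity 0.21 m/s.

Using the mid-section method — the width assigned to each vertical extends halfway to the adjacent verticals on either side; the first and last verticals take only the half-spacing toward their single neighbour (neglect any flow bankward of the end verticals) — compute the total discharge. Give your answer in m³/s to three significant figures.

4.40 m³/s

w_1 = (6.3 − 1.8)/2 = 2.25 m; q_1 = 0.29 × 0.30 × 2.25 = 0.1958 m³/s
w_2 = (8.0 − 1.8)/2 = 3.1 m; q_2 = 0.30 × 0.93 × 3.1 = 0.8649 m³/s
w_3 = (9.7 − 6.3)/2 = 1.7 m; q_3 = 0.49 × 1.34 × 1.7 = 1.116 m³/s
w_4 = (10.5 − 8.0)/2 = 1.25 m; q_4 = 0.44 × 1.24 × 1.25 = 0.6820 m³/s
w_5 = (11.5 − 9.7)/2 = 0.9 m; q_5 = 0.39 × 1.36 × 0.9 = 0.4774 m³/s
w_6 = (14.4 − 10.5)/2 = 1.95 m; q_6 = 0.45 × 1.12 × 1.95 = 0.9828 m³/s
w_7 = (14.4 − 11.5)/2 = 1.45 m; q_7 = 0.21 × 0.26 × 1.45 = 0.07917 m³/s
Q = Σ qᵢ = 4.398 m³/s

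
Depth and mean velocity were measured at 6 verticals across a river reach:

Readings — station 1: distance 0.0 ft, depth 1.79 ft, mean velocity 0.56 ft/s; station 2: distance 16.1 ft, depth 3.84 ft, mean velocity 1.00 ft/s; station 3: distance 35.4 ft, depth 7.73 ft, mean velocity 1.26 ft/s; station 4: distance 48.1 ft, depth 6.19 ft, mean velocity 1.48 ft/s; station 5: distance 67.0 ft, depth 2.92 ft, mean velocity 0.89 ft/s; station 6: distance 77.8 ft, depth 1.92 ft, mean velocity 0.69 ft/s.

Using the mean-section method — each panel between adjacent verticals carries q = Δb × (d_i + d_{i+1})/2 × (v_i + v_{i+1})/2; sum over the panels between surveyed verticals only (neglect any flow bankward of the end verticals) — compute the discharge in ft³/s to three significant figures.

405 ft³/s

Panel 1-2: Δb = 16.1 ft, d̄ = (1.79+3.84)/2 = 2.815, v̄ = (0.56+1.00)/2 = 0.78 → q = 16.1×2.815×0.78 = 35.35 ft³/s
Panel 2-3: Δb = 19.3 ft, d̄ = (3.84+7.73)/2 = 5.785, v̄ = (1.00+1.26)/2 = 1.13 → q = 19.3×5.785×1.13 = 126.2 ft³/s
Panel 3-4: Δb = 12.7 ft, d̄ = (7.73+6.19)/2 = 6.96, v̄ = (1.26+1.48)/2 = 1.37 → q = 12.7×6.96×1.37 = 121.1 ft³/s
Panel 4-5: Δb = 18.9 ft, d̄ = (6.19+2.92)/2 = 4.555, v̄ = (1.48+0.89)/2 = 1.185 → q = 18.9×4.555×1.185 = 102.0 ft³/s
Panel 5-6: Δb = 10.8 ft, d̄ = (2.92+1.92)/2 = 2.42, v̄ = (0.89+0.69)/2 = 0.79 → q = 10.8×2.42×0.79 = 20.65 ft³/s
Q = Σ q = 405.3 ft³/s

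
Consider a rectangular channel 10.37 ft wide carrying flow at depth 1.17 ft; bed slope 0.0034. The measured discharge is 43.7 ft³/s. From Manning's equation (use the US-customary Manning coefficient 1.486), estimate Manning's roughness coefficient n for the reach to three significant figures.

A = b·y = 10.37 × 1.17 = 12.13 ft²
P = b + 2y = 10.37 + 2×1.17 = 12.71 ft
R = A/P = 12.13/12.71 = 0.9546 ft
n = (1.486/Q)·A·R^(2/3)·S^(1/2) = (1.486/43.7) × 12.13 × 0.9695 × 0.05831 = 0.02332

0.0233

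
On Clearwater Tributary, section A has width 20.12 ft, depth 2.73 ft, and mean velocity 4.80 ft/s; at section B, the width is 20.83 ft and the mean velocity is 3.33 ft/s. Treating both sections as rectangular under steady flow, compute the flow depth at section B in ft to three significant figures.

3.80 ft

Q = A₁V₁ = (20.12×2.73) × 4.80 = 263.7 ft³/s
d₂ = Q/(b₂ V₂) = 263.7/(20.83×3.33) = 3.801 ft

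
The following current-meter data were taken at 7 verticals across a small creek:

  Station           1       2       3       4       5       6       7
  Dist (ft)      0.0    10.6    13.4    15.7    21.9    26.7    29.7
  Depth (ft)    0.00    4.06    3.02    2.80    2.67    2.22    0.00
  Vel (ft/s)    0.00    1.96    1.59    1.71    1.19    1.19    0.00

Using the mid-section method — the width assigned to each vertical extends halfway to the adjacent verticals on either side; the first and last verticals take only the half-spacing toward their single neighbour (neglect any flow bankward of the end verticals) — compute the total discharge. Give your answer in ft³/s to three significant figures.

w_2 = (13.4 − 0.0)/2 = 6.7 ft; q_2 = 1.96 × 4.06 × 6.7 = 53.32 ft³/s
w_3 = (15.7 − 10.6)/2 = 2.55 ft; q_3 = 1.59 × 3.02 × 2.55 = 12.24 ft³/s
w_4 = (21.9 − 13.4)/2 = 4.25 ft; q_4 = 1.71 × 2.80 × 4.25 = 20.35 ft³/s
w_5 = (26.7 − 15.7)/2 = 5.5 ft; q_5 = 1.19 × 2.67 × 5.5 = 17.48 ft³/s
w_6 = (29.7 − 21.9)/2 = 3.9 ft; q_6 = 1.19 × 2.22 × 3.9 = 10.30 ft³/s
Stations 1, 7 contribute zero (depth or velocity is 0).
Q = Σ qᵢ = 113.7 ft³/s

114 ft³/s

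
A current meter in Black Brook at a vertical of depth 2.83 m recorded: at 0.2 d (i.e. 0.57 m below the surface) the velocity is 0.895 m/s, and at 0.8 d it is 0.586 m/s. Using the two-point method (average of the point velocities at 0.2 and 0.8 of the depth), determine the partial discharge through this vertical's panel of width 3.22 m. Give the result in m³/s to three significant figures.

v̄ = (0.895 + 0.586) / 2 = 0.7405 m/s
q = v̄ × d × w = 0.7405 × 2.83 × 3.22 = 6.748 m³/s

6.75 m³/s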